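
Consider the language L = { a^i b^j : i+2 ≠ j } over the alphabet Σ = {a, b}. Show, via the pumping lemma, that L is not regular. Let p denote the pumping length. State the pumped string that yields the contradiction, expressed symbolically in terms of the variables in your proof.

a^{p+p!} b^{p+p!+2}

Toward a contradiction, assume L is regular with pumping length p.
Choose w = a^p b^{p+p!+2}. Since p ≠ (p+p!+2)-2 = p+p!, w ∈ L; and |w| ≥ p.
Write w = xyz as guaranteed by the lemma, with |xy| ≤ p and y is nonempty.
The first p characters of w are a's, so xy (and hence y) consists only of a's. Write y = a^k, 1 ≤ k ≤ p.
Since 1 ≤ k ≤ p, k divides p!; set t = 1 + p!/k. Then xy^t z has p + (p!/k)·k = p + p! copies of a. Now the a-count is p+p! and (b-count)-2 = (p+p!+2)-2 = p+p!, so i+2 ≠ j fails. So xy^t z = a^{p+p!} b^{p+p!+2} ∉ L.
This contradicts the pumping lemma, so L is not regular.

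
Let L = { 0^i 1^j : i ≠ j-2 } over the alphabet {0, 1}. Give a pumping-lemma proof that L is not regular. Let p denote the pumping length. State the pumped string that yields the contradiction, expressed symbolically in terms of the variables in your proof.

0^{p+p!} 1^{p+p!+2}

Assume L is regular; let p be its pumping constant.
Choose w = 0^p 1^{p+p!+2}. Since p ≠ (p+p!+2)-2 = p+p!, w ∈ L; and |w| ≥ p.
The pumping lemma gives a decomposition w = xyz where |xy| ≤ p and |y| > 0.
Because |xy| ≤ p and w begins with p copies of 0, we have y = 0^k with 1 ≤ k ≤ p.
Since 1 ≤ k ≤ p, k divides p!; set t = 1 + p!/k. Then xy^t z has p + (p!/k)·k = p + p! copies of 0. Now the 0-count is p+p! and (1-count)-2 = (p+p!+2)-2 = p+p!, so i ≠ j-2 fails. So xy^t z = 0^{p+p!} 1^{p+p!+2} ∉ L.
Contradiction. Therefore L is not regular.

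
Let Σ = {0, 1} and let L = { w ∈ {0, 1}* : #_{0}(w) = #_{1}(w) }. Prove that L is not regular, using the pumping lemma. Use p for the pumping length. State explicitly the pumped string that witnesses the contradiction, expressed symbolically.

0^{p+k} 1^p

Assume L is regular. Let p be the pumping length given by the pumping lemma.
Choose w = 0^p 1^p ∈ L with |w| = 2p ≥ p.
Write w = xyz as guaranteed by the lemma, with |xy| ≤ p and |y| ≥ 1.
Because |xy| ≤ p and w begins with p copies of 0, we have y = 0^k with 1 ≤ k ≤ p.
Pump with i = 2: xy^2z = 0^{p+k} 1^p has p+k occurrences of 0 but only p of 1. Since k ≥ 1 the counts differ, so xy^2z ∉ L.
This is a contradiction; hence L is not regular.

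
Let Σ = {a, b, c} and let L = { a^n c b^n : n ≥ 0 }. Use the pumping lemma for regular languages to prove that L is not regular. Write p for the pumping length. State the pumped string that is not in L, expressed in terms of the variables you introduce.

a^{p+k} c b^p

Assume L is regular; let p be its pumping constant.
Take w = a^p c b^p ∈ L with |w| = 2p+1 ≥ p.
The pumping lemma gives a decomposition w = xyz where |xy| ≤ p and |y| > 0.
Because |xy| ≤ p and w begins with p copies of a, we have y = a^k with 1 ≤ k ≤ p.
Pump with i = 2: xy^2z = a^{p+k} c b^p, which would require p+k = p. But k ≥ 1, so xy^2z ∉ L.
This contradicts the pumping lemma, so L is not regular.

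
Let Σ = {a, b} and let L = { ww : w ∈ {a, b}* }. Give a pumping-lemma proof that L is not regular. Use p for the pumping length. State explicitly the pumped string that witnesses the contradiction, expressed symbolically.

a^{p+k} b^p a^p b^p

Assume L is regular. Let p be the pumping length given by the pumping lemma.
Take w = a^p b^p a^p b^p = uu where u = a^pb^p; then w ∈ L and |w| = 4p ≥ p.
The pumping lemma gives a decomposition w = xyz where |xy| ≤ p and y is nonempty.
The first p characters of w are a's, so xy (and hence y) consists only of a's. Write y = a^k, 1 ≤ k ≤ p.
Pump with i = 2: xy^2z = a^{p+k} b^p a^p b^p, of length 4p+k. Suppose this equals vv. The string starts with a and ends with b, so v does too; thus the boundary between the two copies of v is a b→a transition. There is exactly one such transition, at position 2p+k, so |v| = 2p+k and |vv| = 4p+2k ≠ 4p+k since k ≥ 1. So xy^2z ∉ L.
This is a contradiction; hence L is not regular.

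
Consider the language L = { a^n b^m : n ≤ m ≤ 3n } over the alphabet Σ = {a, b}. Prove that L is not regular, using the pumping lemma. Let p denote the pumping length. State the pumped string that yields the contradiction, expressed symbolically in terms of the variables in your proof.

Toward a contradiction, assume L is regular with pumping length p.
Take w = a^p b^p ∈ L (since p ≤ p ≤ 3p), with |w| = 2p ≥ p.
The pumping lemma gives a decomposition w = xyz where |xy| ≤ p and |y| ≥ 1.
Because |xy| ≤ p and w begins with p copies of a, we have y = a^k with 1 ≤ k ≤ p.
Pump with i = 2: xy^2z = a^{p+k} b^p. Now n = p+k > p = m, so the condition n ≤ m fails. Thus xy^2z ∉ L.
This is a contradiction; hence L is not regular.

a^{p+k} b^p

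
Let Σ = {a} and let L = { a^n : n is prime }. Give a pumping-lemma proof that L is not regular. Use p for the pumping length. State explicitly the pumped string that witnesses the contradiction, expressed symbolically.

Assume L is regular. Let p be the pumping length given by the pumping lemma.
Let q be a prime with q ≥ p+2 (infinitely many primes exist), and take w = a^q ∈ L with |w| = q ≥ p.
The pumping lemma gives a decomposition w = xyz where |xy| ≤ p and |y| ≥ 1.
Then y = a^k for some k with 1 ≤ k ≤ p.
Since 1 ≤ k ≤ p, |xz| = q-k. Pump with i = q+1: |xy^{q+1}z| = (q-k)+(q+1)k = q+qk = q(1+k), which is composite (both factors ≥ 2). So xy^{q+1}z = a^{q(1+k)} ∉ L.
This contradicts the pumping lemma, so L is not regular.

a^{q(1+k)}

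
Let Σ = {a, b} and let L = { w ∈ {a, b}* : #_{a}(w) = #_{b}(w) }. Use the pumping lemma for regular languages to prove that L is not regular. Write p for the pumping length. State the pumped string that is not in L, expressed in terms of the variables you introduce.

Assume L is regular; let p be its pumping constant.
Choose w = a^p b^p ∈ L with |w| = 2p ≥ p.
By the pumping lemma, w = xyz with |xy| ≤ p and y is nonempty.
Because |xy| ≤ p and w begins with p copies of a, we have y = a^k with 1 ≤ k ≤ p.
Pump with i = 2: xy^2z = a^{p+k} b^p has p+k occurrences of a but only p of b. Since k ≥ 1 the counts differ, so xy^2z ∉ L.
This contradicts the pumping lemma, so L is not regular.

a^{p+k} b^p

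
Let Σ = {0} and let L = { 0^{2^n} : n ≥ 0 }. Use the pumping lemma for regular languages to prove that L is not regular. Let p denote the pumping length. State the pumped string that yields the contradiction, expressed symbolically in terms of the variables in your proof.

Assume L is regular. Let p be the pumping length given by the pumping lemma.
Take w = 0^{2^p} ∈ L with |w| = 2^p ≥ p.
The pumping lemma gives a decomposition w = xyz where |xy| ≤ p and |y| > 0.
Then y = 0^k for some k with 1 ≤ k ≤ p.
Pump with i = 2: xy^2z = 0^{2^p+k}. Since 1 ≤ k ≤ p < 2^p, we have 2^p < 2^p+k < 2^{p+1}, so 2^p+k is not a power of 2. So xy^2z ∉ L.
This contradicts the pumping lemma, so L is not regular.

0^{2^p+k}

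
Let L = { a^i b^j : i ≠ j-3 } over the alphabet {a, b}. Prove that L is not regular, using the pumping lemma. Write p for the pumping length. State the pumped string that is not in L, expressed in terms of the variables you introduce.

Suppose for contradiction that L is regular, and let p be the pumping length.
Choose w = a^p b^{p+p!+3}. Since p ≠ (p+p!+3)-3 = p+p!, w ∈ L; and |w| ≥ p.
Write w = xyz as guaranteed by the lemma, with |xy| ≤ p and |y| ≥ 1.
The first p characters of w are a's, so xy (and hence y) consists only of a's. Write y = a^k, 1 ≤ k ≤ p.
Since 1 ≤ k ≤ p, k divides p!; set t = 1 + p!/k. Then xy^t z has p + (p!/k)·k = p + p! copies of a. Now the a-count is p+p! and (b-count)-3 = (p+p!+3)-3 = p+p!, so i ≠ j-3 fails. So xy^t z = a^{p+p!} b^{p+p!+3} ∉ L.
This contradicts the pumping lemma, so L is not regular.

a^{p+p!} b^{p+p!+3}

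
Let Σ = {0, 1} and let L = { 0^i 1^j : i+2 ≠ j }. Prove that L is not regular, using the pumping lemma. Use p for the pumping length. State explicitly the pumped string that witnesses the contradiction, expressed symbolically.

Suppose for contradiction that L is regular, and let p be the pumping length.
Choose w = 0^p 1^{p+p!+2}. Since p ≠ (p+p!+2)-2 = p+p!, w ∈ L; and |w| ≥ p.
By the pumping lemma, w = xyz with |xy| ≤ p and |y| ≥ 1.
Since the first p symbols of w are all 0's and |xy| ≤ p, y lies entirely in the leading 0-block: y = 0^k for some k with 1 ≤ k ≤ p.
Since 1 ≤ k ≤ p, k divides p!; set t = 1 + p!/k. Then xy^t z has p + (p!/k)·k = p + p! copies of 0. Now the 0-count is p+p! and (1-count)-2 = (p+p!+2)-2 = p+p!, so i+2 ≠ j fails. So xy^t z = 0^{p+p!} 1^{p+p!+2} ∉ L.
This is a contradiction; hence L is not regular.

0^{p+p!} 1^{p+p!+2}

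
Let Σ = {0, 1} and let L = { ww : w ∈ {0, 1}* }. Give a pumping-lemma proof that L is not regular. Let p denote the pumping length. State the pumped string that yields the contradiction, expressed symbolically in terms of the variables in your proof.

Assume L is regular. Let p be the pumping length given by the pumping lemma.
Take w = 0^p 1^p 0^p 1^p = uu where u = 0^p1^p; then w ∈ L and |w| = 4p ≥ p.
By the pumping lemma, w = xyz with |xy| ≤ p and |y| ≥ 1.
Since the first p symbols of w are all 0's and |xy| ≤ p, y lies entirely in the leading 0-block: y = 0^k for some k with 1 ≤ k ≤ p.
Pump with i = 2: xy^2z = 0^{p+k} 1^p 0^p 1^p, of length 4p+k. Suppose this equals vv. The string starts with 0 and ends with 1, so v does too; thus the boundary between the two copies of v is a 1→0 transition. There is exactly one such transition, at position 2p+k, so |v| = 2p+k and |vv| = 4p+2k ≠ 4p+k since k ≥ 1. So xy^2z ∉ L.
Contradiction. Therefore L is not regular.

0^{p+k} 1^p 0^p 1^p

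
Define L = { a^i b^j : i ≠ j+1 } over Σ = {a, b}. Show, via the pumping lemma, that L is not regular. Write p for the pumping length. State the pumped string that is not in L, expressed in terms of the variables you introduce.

Assume L is regular. Let p be the pumping length given by the pumping lemma.
Choose w = a^p b^{p+p!-1}. Since p ≠ (p+p!-1)+1 = p+p!, w ∈ L; and |w| ≥ p.
Write w = xyz as guaranteed by the lemma, with |xy| ≤ p and y is nonempty.
Because |xy| ≤ p and w begins with p copies of a, we have y = a^k with 1 ≤ k ≤ p.
Since 1 ≤ k ≤ p, k divides p!; set t = 1 + p!/k. Then xy^t z has p + (p!/k)·k = p + p! copies of a. Now the a-count is p+p! and (b-count)+1 = (p+p!-1)+1 = p+p!, so i ≠ j+1 fails. So xy^t z = a^{p+p!} b^{p+p!-1} ∉ L.
Contradiction. Therefore L is not regular.

a^{p+p!} b^{p+p!-1}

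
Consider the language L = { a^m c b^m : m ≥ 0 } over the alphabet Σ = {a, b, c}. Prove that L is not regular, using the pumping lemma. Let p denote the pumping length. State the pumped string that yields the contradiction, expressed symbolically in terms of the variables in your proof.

a^{p+k} c b^p

Toward a contradiction, assume L is regular with pumping length p.
Take w = a^p c b^p ∈ L with |w| = 2p+1 ≥ p.
The pumping lemma gives a decomposition w = xyz where |xy| ≤ p and y is nonempty.
The first p characters of w are a's, so xy (and hence y) consists only of a's. Write y = a^k, 1 ≤ k ≤ p.
Pump with i = 2: xy^2z = a^{p+k} c b^p, which would require p+k = p. But k ≥ 1, so xy^2z ∉ L.
Contradiction. Therefore L is not regular.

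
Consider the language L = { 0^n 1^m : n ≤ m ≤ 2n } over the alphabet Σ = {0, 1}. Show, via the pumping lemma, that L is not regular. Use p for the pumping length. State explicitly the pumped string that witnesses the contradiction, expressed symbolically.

Suppose for contradiction that L is regular, and let p be the pumping length.
Take w = 0^p 1^p ∈ L (since p ≤ p ≤ 2p), with |w| = 2p ≥ p.
Write w = xyz as guaranteed by the lemma, with |xy| ≤ p and y is nonempty.
Since the first p symbols of w are all 0's and |xy| ≤ p, y lies entirely in the leading 0-block: y = 0^k for some k with 1 ≤ k ≤ p.
Pump with i = 2: xy^2z = 0^{p+k} 1^p. Now n = p+k > p = m, so the condition n ≤ m fails. Thus xy^2z ∉ L.
Contradiction. Therefore L is not regular.

0^{p+k} 1^p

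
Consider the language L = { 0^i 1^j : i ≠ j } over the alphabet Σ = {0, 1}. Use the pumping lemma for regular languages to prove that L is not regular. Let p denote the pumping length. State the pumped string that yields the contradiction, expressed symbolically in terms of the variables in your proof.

0^{p+p!} 1^{p+p!}

Assume L is regular. Let p be the pumping length given by the pumping lemma.
Choose w = 0^p 1^{p+p!}. Since p ≠ p+p!, w ∈ L; and |w| ≥ p.
The pumping lemma gives a decomposition w = xyz where |xy| ≤ p and |y| > 0.
Since the first p symbols of w are all 0's and |xy| ≤ p, y lies entirely in the leading 0-block: y = 0^k for some k with 1 ≤ k ≤ p.
Since 1 ≤ k ≤ p, k divides p!; set t = 1 + p!/k. Then xy^t z has p + (p!/k)·k = p + p! copies of 0. Now the 0-count equals the 1-count, so i ≠ j fails. So xy^t z = 0^{p+p!} 1^{p+p!} ∉ L.
This contradicts the pumping lemma, so L is not regular.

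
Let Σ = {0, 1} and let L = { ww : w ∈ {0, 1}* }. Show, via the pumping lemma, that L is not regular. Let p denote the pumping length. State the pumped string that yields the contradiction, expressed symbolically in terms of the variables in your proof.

0^{p+k} 1^p 0^p 1^p

Suppose for contradiction that L is regular, and let p be the pumping length.
Take w = 0^p 1^p 0^p 1^p = uu where u = 0^p1^p; then w ∈ L and |w| = 4p ≥ p.
The pumping lemma gives a decomposition w = xyz where |xy| ≤ p and y is nonempty.
Because |xy| ≤ p and w begins with p copies of 0, we have y = 0^k with 1 ≤ k ≤ p.
Pump with i = 2: xy^2z = 0^{p+k} 1^p 0^p 1^p, of length 4p+k. Suppose this equals vv. The string starts with 0 and ends with 1, so v does too; thus the boundary between the two copies of v is a 1→0 transition. There is exactly one such transition, at position 2p+k, so |v| = 2p+k and |vv| = 4p+2k ≠ 4p+k since k ≥ 1. So xy^2z ∉ L.
This is a contradiction; hence L is not regular.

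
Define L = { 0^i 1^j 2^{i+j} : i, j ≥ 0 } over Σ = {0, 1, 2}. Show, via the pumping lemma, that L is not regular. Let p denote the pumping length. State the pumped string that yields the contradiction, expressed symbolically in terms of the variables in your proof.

Toward a contradiction, assume L is regular with pumping length p.
Take w = 0^p 1^p 2^{2p} ∈ L (with i=j=p, i+j=2p), |w| = 4p ≥ p.
Write w = xyz as guaranteed by the lemma, with |xy| ≤ p and |y| ≥ 1.
The first p characters of w are 0's, so xy (and hence y) consists only of 0's. Write y = 0^k, 1 ≤ k ≤ p.
Consider xy^2z = 0^{p+k} 1^p 2^{2p}. Now the 0- and 1-counts sum to 2p+k, but the 2-count is 2p ≠ 2p+k. So xy^2z ∉ L.
This contradicts the pumping lemma, so L is not regular.

0^{p+k} 1^p 2^{2p}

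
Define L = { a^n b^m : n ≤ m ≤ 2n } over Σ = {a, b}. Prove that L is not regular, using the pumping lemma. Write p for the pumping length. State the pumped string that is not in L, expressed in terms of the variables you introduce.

Assume L is regular; let p be its pumping constant.
Take w = a^p b^p ∈ L (since p ≤ p ≤ 2p), with |w| = 2p ≥ p.
Write w = xyz as guaranteed by the lemma, with |xy| ≤ p and y is nonempty.
Since the first p symbols of w are all a's and |xy| ≤ p, y lies entirely in the leading a-block: y = a^k for some k with 1 ≤ k ≤ p.
Pump with i = 2: xy^2z = a^{p+k} b^p. Now n = p+k > p = m, so the condition n ≤ m fails. Thus xy^2z ∉ L.
Contradiction. Therefore L is not regular.

a^{p+k} b^p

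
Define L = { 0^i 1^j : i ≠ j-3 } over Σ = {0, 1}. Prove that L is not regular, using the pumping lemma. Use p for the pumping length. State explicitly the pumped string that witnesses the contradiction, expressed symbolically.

Assume L is regular. Let p be the pumping length given by the pumping lemma.
Choose w = 0^p 1^{p+p!+3}. Since p ≠ (p+p!+3)-3 = p+p!, w ∈ L; and |w| ≥ p.
Write w = xyz as guaranteed by the lemma, with |xy| ≤ p and |y| ≥ 1.
Since the first p symbols of w are all 0's and |xy| ≤ p, y lies entirely in the leading 0-block: y = 0^k for some k with 1 ≤ k ≤ p.
Since 1 ≤ k ≤ p, k divides p!; set t = 1 + p!/k. Then xy^t z has p + (p!/k)·k = p + p! copies of 0. Now the 0-count is p+p! and (1-count)-3 = (p+p!+3)-3 = p+p!, so i ≠ j-3 fails. So xy^t z = 0^{p+p!} 1^{p+p!+3} ∉ L.
This contradicts the pumping lemma, so L is not regular.

0^{p+p!} 1^{p+p!+3}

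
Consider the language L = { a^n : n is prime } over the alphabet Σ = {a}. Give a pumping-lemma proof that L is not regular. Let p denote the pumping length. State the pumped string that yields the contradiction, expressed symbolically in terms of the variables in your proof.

Toward a contradiction, assume L is regular with pumping length p.
Let q be a prime with q ≥ p+2 (infinitely many primes exist), and take w = a^q ∈ L with |w| = q ≥ p.
The pumping lemma gives a decomposition w = xyz where |xy| ≤ p and y is nonempty.
Then y = a^k for some k with 1 ≤ k ≤ p.
Since 1 ≤ k ≤ p, |xz| = q-k. Pump with i = q+1: |xy^{q+1}z| = (q-k)+(q+1)k = q+qk = q(1+k), which is composite (both factors ≥ 2). So xy^{q+1}z = a^{q(1+k)} ∉ L.
This contradicts the pumping lemma, so L is not regular.

a^{q(1+k)}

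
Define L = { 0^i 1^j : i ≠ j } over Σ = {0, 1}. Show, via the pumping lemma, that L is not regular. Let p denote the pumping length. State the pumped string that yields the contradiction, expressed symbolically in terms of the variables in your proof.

0^{p+p!} 1^{p+p!}

Assume L is regular. Let p be the pumping length given by the pumping lemma.
Choose w = 0^p 1^{p+p!}. Since p ≠ p+p!, w ∈ L; and |w| ≥ p.
Write w = xyz as guaranteed by the lemma, with |xy| ≤ p and |y| > 0.
The first p characters of w are 0's, so xy (and hence y) consists only of 0's. Write y = 0^k, 1 ≤ k ≤ p.
Since 1 ≤ k ≤ p, k divides p!; set t = 1 + p!/k. Then xy^t z has p + (p!/k)·k = p + p! copies of 0. Now the 0-count equals the 1-count, so i ≠ j fails. So xy^t z = 0^{p+p!} 1^{p+p!} ∉ L.
Contradiction. Therefore L is not regular.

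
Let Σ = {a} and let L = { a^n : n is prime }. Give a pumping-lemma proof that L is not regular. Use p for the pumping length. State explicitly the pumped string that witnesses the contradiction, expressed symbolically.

a^{q(1+k)}

Toward a contradiction, assume L is regular with pumping length p.
Let q be a prime with q ≥ p+2 (infinitely many primes exist), and take w = a^q ∈ L with |w| = q ≥ p.
The pumping lemma gives a decomposition w = xyz where |xy| ≤ p and y is nonempty.
Then y = a^k for some k with 1 ≤ k ≤ p.
Since 1 ≤ k ≤ p, |xz| = q-k. Pump with i = q+1: |xy^{q+1}z| = (q-k)+(q+1)k = q+qk = q(1+k), which is composite (both factors ≥ 2). So xy^{q+1}z = a^{q(1+k)} ∉ L.
This contradicts the pumping lemma, so L is not regular.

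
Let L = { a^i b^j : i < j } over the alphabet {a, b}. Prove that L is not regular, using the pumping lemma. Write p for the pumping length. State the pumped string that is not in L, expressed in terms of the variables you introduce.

Toward a contradiction, assume L is regular with pumping length p.
Choose w = a^p b^{p+1} ∈ L, with |w| = 2p+1 ≥ p.
Write w = xyz as guaranteed by the lemma, with |xy| ≤ p and |y| > 0.
Since the first p symbols of w are all a's and |xy| ≤ p, y lies entirely in the leading a-block: y = a^k for some k with 1 ≤ k ≤ p.
Consider xy^2z = a^{p+k} b^{p+1}. Since k ≥ 1, the a-count p+k is at least p+1, so i < j fails; thus xy^2z ∉ L.
This is a contradiction; hence L is not regular.

a^{p+k} b^{p+1}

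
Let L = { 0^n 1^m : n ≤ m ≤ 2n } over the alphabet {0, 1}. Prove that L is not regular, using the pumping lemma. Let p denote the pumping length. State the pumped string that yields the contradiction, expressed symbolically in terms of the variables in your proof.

0^{p+k} 1^p

Assume L is regular. Let p be the pumping length given by the pumping lemma.
Take w = 0^p 1^p ∈ L (since p ≤ p ≤ 2p), with |w| = 2p ≥ p.
By the pumping lemma, w = xyz with |xy| ≤ p and |y| > 0.
Because |xy| ≤ p and w begins with p copies of 0, we have y = 0^k with 1 ≤ k ≤ p.
Pump with i = 2: xy^2z = 0^{p+k} 1^p. Now n = p+k > p = m, so the condition n ≤ m fails. Thus xy^2z ∉ L.
This contradicts the pumping lemma, so L is not regular.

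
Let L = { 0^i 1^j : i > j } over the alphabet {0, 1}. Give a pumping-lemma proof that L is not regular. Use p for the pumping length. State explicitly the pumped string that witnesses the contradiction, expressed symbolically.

Assume L is regular. Let p be the pumping length given by the pumping lemma.
Choose w = 0^{p+1} 1^p ∈ L, with |w| = 2p+1 ≥ p.
The pumping lemma gives a decomposition w = xyz where |xy| ≤ p and |y| > 0.
Because |xy| ≤ p and w begins with p copies of 0, we have y = 0^k with 1 ≤ k ≤ p.
Consider xy^0z = xz = 0^{p+1-k} 1^p. Since k ≥ 1, the 0-count p+1-k is at most p, so i > j fails; thus xz ∉ L.
This is a contradiction; hence L is not regular.

0^{p+1-k} 1^p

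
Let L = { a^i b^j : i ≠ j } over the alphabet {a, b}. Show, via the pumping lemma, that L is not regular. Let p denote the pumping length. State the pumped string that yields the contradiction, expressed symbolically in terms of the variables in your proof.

a^{p+p!} b^{p+p!}

Toward a contradiction, assume L is regular with pumping length p.
Choose w = a^p b^{p+p!}. Since p ≠ p+p!, w ∈ L; and |w| ≥ p.
Write w = xyz as guaranteed by the lemma, with |xy| ≤ p and |y| > 0.
The first p characters of w are a's, so xy (and hence y) consists only of a's. Write y = a^k, 1 ≤ k ≤ p.
Since 1 ≤ k ≤ p, k divides p!; set t = 1 + p!/k. Then xy^t z has p + (p!/k)·k = p + p! copies of a. Now the a-count equals the b-count, so i ≠ j fails. So xy^t z = a^{p+p!} b^{p+p!} ∉ L.
Contradiction. Therefore L is not regular.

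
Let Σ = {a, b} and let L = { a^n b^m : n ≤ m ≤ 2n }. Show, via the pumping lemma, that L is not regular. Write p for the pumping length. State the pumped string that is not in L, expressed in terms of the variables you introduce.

a^{p+k} b^p

Suppose for contradiction that L is regular, and let p be the pumping length.
Take w = a^p b^p ∈ L (since p ≤ p ≤ 2p), with |w| = 2p ≥ p.
The pumping lemma gives a decomposition w = xyz where |xy| ≤ p and |y| ≥ 1.
Since the first p symbols of w are all a's and |xy| ≤ p, y lies entirely in the leading a-block: y = a^k for some k with 1 ≤ k ≤ p.
Pump with i = 2: xy^2z = a^{p+k} b^p. Now n = p+k > p = m, so the condition n ≤ m fails. Thus xy^2z ∉ L.
Contradiction. Therefore L is not regular.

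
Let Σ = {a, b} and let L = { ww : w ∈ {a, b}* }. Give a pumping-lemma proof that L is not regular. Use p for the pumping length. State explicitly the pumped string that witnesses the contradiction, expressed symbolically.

a^{p+k} b^p a^p b^p

Assume L is regular; let p be its pumping constant.
Take w = a^p b^p a^p b^p = uu where u = a^pb^p; then w ∈ L and |w| = 4p ≥ p.
Write w = xyz as guaranteed by the lemma, with |xy| ≤ p and |y| > 0.
Because |xy| ≤ p and w begins with p copies of a, we have y = a^k with 1 ≤ k ≤ p.
Pump with i = 2: xy^2z = a^{p+k} b^p a^p b^p, of length 4p+k. Suppose this equals vv. The string starts with a and ends with b, so v does too; thus the boundary between the two copies of v is a b→a transition. There is exactly one such transition, at position 2p+k, so |v| = 2p+k and |vv| = 4p+2k ≠ 4p+k since k ≥ 1. So xy^2z ∉ L.
This is a contradiction; hence L is not regular.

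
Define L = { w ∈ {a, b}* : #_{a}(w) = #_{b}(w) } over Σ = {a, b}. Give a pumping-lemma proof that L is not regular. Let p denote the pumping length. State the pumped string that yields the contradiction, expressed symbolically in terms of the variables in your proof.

a^{p+k} b^p

Assume L is regular. Let p be the pumping length given by the pumping lemma.
Choose w = a^p b^p ∈ L with |w| = 2p ≥ p.
By the pumping lemma, w = xyz with |xy| ≤ p and |y| > 0.
The first p characters of w are a's, so xy (and hence y) consists only of a's. Write y = a^k, 1 ≤ k ≤ p.
Pump with i = 2: xy^2z = a^{p+k} b^p has p+k occurrences of a but only p of b. Since k ≥ 1 the counts differ, so xy^2z ∉ L.
Contradiction. Therefore L is not regular.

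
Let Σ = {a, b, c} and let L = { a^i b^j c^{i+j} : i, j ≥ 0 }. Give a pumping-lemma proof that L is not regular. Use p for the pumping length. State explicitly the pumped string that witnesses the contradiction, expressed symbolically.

Toward a contradiction, assume L is regular with pumping length p.
Take w = a^p b^p c^{2p} ∈ L (with i=j=p, i+j=2p), |w| = 4p ≥ p.
By the pumping lemma, w = xyz with |xy| ≤ p and |y| > 0.
The first p characters of w are a's, so xy (and hence y) consists only of a's. Write y = a^k, 1 ≤ k ≤ p.
Consider xy^2z = a^{p+k} b^p c^{2p}. Now the a- and b-counts sum to 2p+k, but the c-count is 2p ≠ 2p+k. So xy^2z ∉ L.
This is a contradiction; hence L is not regular.

a^{p+k} b^p c^{2p}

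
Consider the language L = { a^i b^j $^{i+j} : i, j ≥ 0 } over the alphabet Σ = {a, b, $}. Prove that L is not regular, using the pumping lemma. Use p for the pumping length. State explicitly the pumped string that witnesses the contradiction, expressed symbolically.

a^{p+k} b^p $^{2p}

Assume L is regular. Let p be the pumping length given by the pumping lemma.
Take w = a^p b^p $^{2p} ∈ L (with i=j=p, i+j=2p), |w| = 4p ≥ p.
The pumping lemma gives a decomposition w = xyz where |xy| ≤ p and y is nonempty.
The first p characters of w are a's, so xy (and hence y) consists only of a's. Write y = a^k, 1 ≤ k ≤ p.
Consider xy^2z = a^{p+k} b^p $^{2p}. Now the a- and b-counts sum to 2p+k, but the $-count is 2p ≠ 2p+k. So xy^2z ∉ L.
This contradicts the pumping lemma, so L is not regular.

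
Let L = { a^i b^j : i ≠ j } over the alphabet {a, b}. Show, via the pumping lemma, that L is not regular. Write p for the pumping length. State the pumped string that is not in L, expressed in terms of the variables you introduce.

a^{p+p!} b^{p+p!}

Toward a contradiction, assume L is regular with pumping length p.
Choose w = a^p b^{p+p!}. Since p ≠ p+p!, w ∈ L; and |w| ≥ p.
The pumping lemma gives a decomposition w = xyz where |xy| ≤ p and |y| ≥ 1.
Since the first p symbols of w are all a's and |xy| ≤ p, y lies entirely in the leading a-block: y = a^k for some k with 1 ≤ k ≤ p.
Since 1 ≤ k ≤ p, k divides p!; set t = 1 + p!/k. Then xy^t z has p + (p!/k)·k = p + p! copies of a. Now the a-count equals the b-count, so i ≠ j fails. So xy^t z = a^{p+p!} b^{p+p!} ∉ L.
Contradiction. Therefore L is not regular.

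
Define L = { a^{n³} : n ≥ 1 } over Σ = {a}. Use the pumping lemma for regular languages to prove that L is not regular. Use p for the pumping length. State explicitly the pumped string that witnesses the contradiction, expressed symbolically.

Assume L is regular; let p be its pumping constant.
Take w = a^{p³} ∈ L with |w| = p³ ≥ p.
The pumping lemma gives a decomposition w = xyz where |xy| ≤ p and |y| > 0.
Then y = a^k for some k with 1 ≤ k ≤ p.
Pump with i = 2: xy^2z = a^{p³+k}. Since 1 ≤ k ≤ p, p³ < p³+k ≤ p³+p < p³+3p²+3p+1 = (p+1)³, so p³+k is not a perfect cube. So xy^2z ∉ L.
Contradiction. Therefore L is not regular.

a^{p³+k}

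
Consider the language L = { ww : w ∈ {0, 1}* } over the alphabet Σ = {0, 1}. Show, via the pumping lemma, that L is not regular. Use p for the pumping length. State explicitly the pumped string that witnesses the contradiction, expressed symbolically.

Toward a contradiction, assume L is regular with pumping length p.
Take w = 0^p 1^p 0^p 1^p = uu where u = 0^p1^p; then w ∈ L and |w| = 4p ≥ p.
Write w = xyz as guaranteed by the lemma, with |xy| ≤ p and y is nonempty.
Since the first p symbols of w are all 0's and |xy| ≤ p, y lies entirely in the leading 0-block: y = 0^k for some k with 1 ≤ k ≤ p.
Pump with i = 2: xy^2z = 0^{p+k} 1^p 0^p 1^p, of length 4p+k. Suppose this equals vv. The string starts with 0 and ends with 1, so v does too; thus the boundary between the two copies of v is a 1→0 transition. There is exactly one such transition, at position 2p+k, so |v| = 2p+k and |vv| = 4p+2k ≠ 4p+k since k ≥ 1. So xy^2z ∉ L.
This contradicts the pumping lemma, so L is not regular.

0^{p+k} 1^p 0^p 1^p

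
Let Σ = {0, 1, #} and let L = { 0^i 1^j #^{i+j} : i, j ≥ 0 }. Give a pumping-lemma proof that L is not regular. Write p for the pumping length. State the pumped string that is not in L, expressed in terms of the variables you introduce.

Assume L is regular; let p be its pumping constant.
Take w = 0^p 1^p #^{2p} ∈ L (with i=j=p, i+j=2p), |w| = 4p ≥ p.
The pumping lemma gives a decomposition w = xyz where |xy| ≤ p and |y| ≥ 1.
The first p characters of w are 0's, so xy (and hence y) consists only of 0's. Write y = 0^k, 1 ≤ k ≤ p.
Consider xy^2z = 0^{p+k} 1^p #^{2p}. Now the 0- and 1-counts sum to 2p+k, but the #-count is 2p ≠ 2p+k. So xy^2z ∉ L.
This is a contradiction; hence L is not regular.

0^{p+k} 1^p #^{2p}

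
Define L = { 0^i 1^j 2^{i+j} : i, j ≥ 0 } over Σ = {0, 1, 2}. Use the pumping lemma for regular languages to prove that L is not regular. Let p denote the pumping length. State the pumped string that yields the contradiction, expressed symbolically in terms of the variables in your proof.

Assume L is regular. Let p be the pumping length given by the pumping lemma.
Take w = 0^p 1^p 2^{2p} ∈ L (with i=j=p, i+j=2p), |w| = 4p ≥ p.
By the pumping lemma, w = xyz with |xy| ≤ p and y is nonempty.
The first p characters of w are 0's, so xy (and hence y) consists only of 0's. Write y = 0^k, 1 ≤ k ≤ p.
Consider xy^2z = 0^{p+k} 1^p 2^{2p}. Now the 0- and 1-counts sum to 2p+k, but the 2-count is 2p ≠ 2p+k. So xy^2z ∉ L.
Contradiction. Therefore L is not regular.

0^{p+k} 1^p 2^{2p}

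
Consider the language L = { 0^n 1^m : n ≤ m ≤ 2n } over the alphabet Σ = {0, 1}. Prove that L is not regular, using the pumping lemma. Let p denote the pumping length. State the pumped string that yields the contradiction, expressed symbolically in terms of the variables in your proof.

0^{p+k} 1^p

Suppose for contradiction that L is regular, and let p be the pumping length.
Take w = 0^p 1^p ∈ L (since p ≤ p ≤ 2p), with |w| = 2p ≥ p.
The pumping lemma gives a decomposition w = xyz where |xy| ≤ p and |y| ≥ 1.
The first p characters of w are 0's, so xy (and hence y) consists only of 0's. Write y = 0^k, 1 ≤ k ≤ p.
Pump with i = 2: xy^2z = 0^{p+k} 1^p. Now n = p+k > p = m, so the condition n ≤ m fails. Thus xy^2z ∉ L.
This contradicts the pumping lemma, so L is not regular.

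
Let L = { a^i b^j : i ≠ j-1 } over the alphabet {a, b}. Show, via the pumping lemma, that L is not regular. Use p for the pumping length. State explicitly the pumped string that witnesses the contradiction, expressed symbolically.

a^{p+p!} b^{p+p!+1}

Suppose for contradiction that L is regular, and let p be the pumping length.
Choose w = a^p b^{p+p!+1}. Since p ≠ (p+p!+1)-1 = p+p!, w ∈ L; and |w| ≥ p.
Write w = xyz as guaranteed by the lemma, with |xy| ≤ p and |y| ≥ 1.
The first p characters of w are a's, so xy (and hence y) consists only of a's. Write y = a^k, 1 ≤ k ≤ p.
Since 1 ≤ k ≤ p, k divides p!; set t = 1 + p!/k. Then xy^t z has p + (p!/k)·k = p + p! copies of a. Now the a-count is p+p! and (b-count)-1 = (p+p!+1)-1 = p+p!, so i ≠ j-1 fails. So xy^t z = a^{p+p!} b^{p+p!+1} ∉ L.
Contradiction. Therefore L is not regular.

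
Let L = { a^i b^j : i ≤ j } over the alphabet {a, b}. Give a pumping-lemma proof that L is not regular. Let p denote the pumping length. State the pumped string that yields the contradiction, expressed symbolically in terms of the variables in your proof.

a^{p+k} b^p

Toward a contradiction, assume L is regular with pumping length p.
Choose w = a^p b^p ∈ L, with |w| = 2p ≥ p.
By the pumping lemma, w = xyz with |xy| ≤ p and y is nonempty.
Because |xy| ≤ p and w begins with p copies of a, we have y = a^k with 1 ≤ k ≤ p.
Consider xy^2z = a^{p+k} b^p. Since k ≥ 1, the a-count p+k exceeds the b-count p, so i ≤ j fails; thus xy^2z ∉ L.
Contradiction. Therefore L is not regular.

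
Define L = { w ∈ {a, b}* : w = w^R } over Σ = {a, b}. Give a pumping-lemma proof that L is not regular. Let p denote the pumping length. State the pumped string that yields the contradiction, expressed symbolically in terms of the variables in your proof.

a^{p+k} b a^p

Toward a contradiction, assume L is regular with pumping length p.
Take w = a^p b a^p, a palindrome of length 2p+1 ≥ p.
Write w = xyz as guaranteed by the lemma, with |xy| ≤ p and |y| ≥ 1.
The first p characters of w are a's, so xy (and hence y) consists only of a's. Write y = a^k, 1 ≤ k ≤ p.
Pump with i = 2: xy^2z = a^{p+k} b a^p. Its reverse is a^p b a^{p+k}, which differs from xy^2z since k ≥ 1. So xy^2z is not a palindrome and xy^2z ∉ L.
This contradicts the pumping lemma, so L is not regular.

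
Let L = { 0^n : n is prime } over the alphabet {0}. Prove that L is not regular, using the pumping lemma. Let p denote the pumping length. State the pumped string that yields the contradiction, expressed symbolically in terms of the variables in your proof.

0^{q(1+k)}

Toward a contradiction, assume L is regular with pumping length p.
Let q be a prime with q ≥ p+2 (infinitely many primes exist), and take w = 0^q ∈ L with |w| = q ≥ p.
Write w = xyz as guaranteed by the lemma, with |xy| ≤ p and |y| > 0.
Then y = 0^k for some k with 1 ≤ k ≤ p.
Since 1 ≤ k ≤ p, |xz| = q-k. Pump with i = q+1: |xy^{q+1}z| = (q-k)+(q+1)k = q+qk = q(1+k), which is composite (both factors ≥ 2). So xy^{q+1}z = 0^{q(1+k)} ∉ L.
This is a contradiction; hence L is not regular.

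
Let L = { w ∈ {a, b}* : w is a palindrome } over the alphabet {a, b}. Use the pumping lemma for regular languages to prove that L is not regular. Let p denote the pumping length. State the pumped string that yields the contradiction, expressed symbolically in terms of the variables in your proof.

a^{p+k} b a^p

Assume L is regular. Let p be the pumping length given by the pumping lemma.
Take w = a^p b a^p, a palindrome of length 2p+1 ≥ p.
By the pumping lemma, w = xyz with |xy| ≤ p and y is nonempty.
Because |xy| ≤ p and w begins with p copies of a, we have y = a^k with 1 ≤ k ≤ p.
Pump with i = 2: xy^2z = a^{p+k} b a^p. Its reverse is a^p b a^{p+k}, which differs from xy^2z since k ≥ 1. So xy^2z is not a palindrome and xy^2z ∉ L.
This contradicts the pumping lemma, so L is not regular.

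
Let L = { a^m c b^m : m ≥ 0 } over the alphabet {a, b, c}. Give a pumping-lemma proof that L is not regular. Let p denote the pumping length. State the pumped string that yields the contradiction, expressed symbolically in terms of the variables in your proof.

Assume L is regular. Let p be the pumping length given by the pumping lemma.
Take w = a^p c b^p ∈ L with |w| = 2p+1 ≥ p.
By the pumping lemma, w = xyz with |xy| ≤ p and y is nonempty.
Because |xy| ≤ p and w begins with p copies of a, we have y = a^k with 1 ≤ k ≤ p.
Pump with i = 2: xy^2z = a^{p+k} c b^p, which would require p+k = p. But k ≥ 1, so xy^2z ∉ L.
Contradiction. Therefore L is not regular.

a^{p+k} c b^p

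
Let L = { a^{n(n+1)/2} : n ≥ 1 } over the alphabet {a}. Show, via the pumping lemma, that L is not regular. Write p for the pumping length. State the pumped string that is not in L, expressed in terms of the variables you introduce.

Suppose for contradiction that L is regular, and let p be the pumping length.
Take w = a^{p(p+1)/2} ∈ L with |w| = p(p+1)/2 ≥ p.
The pumping lemma gives a decomposition w = xyz where |xy| ≤ p and |y| ≥ 1.
Then y = a^k for some k with 1 ≤ k ≤ p.
Pump with i = 2: xy^2z = a^{p(p+1)/2+k}. Since 1 ≤ k ≤ p, p(p+1)/2 < p(p+1)/2+k ≤ p(p+1)/2+p < (p+1)(p+2)/2, so p(p+1)/2+k is strictly between consecutive triangular numbers. So xy^2z ∉ L.
This contradicts the pumping lemma, so L is not regular.

a^{p(p+1)/2+k}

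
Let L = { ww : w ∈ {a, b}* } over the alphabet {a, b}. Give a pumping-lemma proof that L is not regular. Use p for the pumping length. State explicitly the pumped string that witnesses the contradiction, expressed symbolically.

Toward a contradiction, assume L is regular with pumping length p.
Take w = a^p b^p a^p b^p = uu where u = a^pb^p; then w ∈ L and |w| = 4p ≥ p.
Write w = xyz as guaranteed by the lemma, with |xy| ≤ p and |y| > 0.
Because |xy| ≤ p and w begins with p copies of a, we have y = a^k with 1 ≤ k ≤ p.
Pump with i = 2: xy^2z = a^{p+k} b^p a^p b^p, of length 4p+k. Suppose this equals vv. The string starts with a and ends with b, so v does too; thus the boundary between the two copies of v is a b→a transition. There is exactly one such transition, at position 2p+k, so |v| = 2p+k and |vv| = 4p+2k ≠ 4p+k since k ≥ 1. So xy^2z ∉ L.
This contradicts the pumping lemma, so L is not regular.

a^{p+k} b^p a^p b^p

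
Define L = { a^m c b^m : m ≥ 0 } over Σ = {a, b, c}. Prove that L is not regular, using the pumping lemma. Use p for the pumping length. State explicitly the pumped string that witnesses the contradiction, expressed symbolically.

a^{p+k} c b^p

Suppose for contradiction that L is regular, and let p be the pumping length.
Take w = a^p c b^p ∈ L with |w| = 2p+1 ≥ p.
Write w = xyz as guaranteed by the lemma, with |xy| ≤ p and y is nonempty.
Because |xy| ≤ p and w begins with p copies of a, we have y = a^k with 1 ≤ k ≤ p.
Pump with i = 2: xy^2z = a^{p+k} c b^p, which would require p+k = p. But k ≥ 1, so xy^2z ∉ L.
This is a contradiction; hence L is not regular.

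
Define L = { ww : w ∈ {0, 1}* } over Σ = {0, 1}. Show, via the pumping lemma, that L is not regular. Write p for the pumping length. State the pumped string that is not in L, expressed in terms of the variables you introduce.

Toward a contradiction, assume L is regular with pumping length p.
Take w = 0^p 1^p 0^p 1^p = uu where u = 0^p1^p; then w ∈ L and |w| = 4p ≥ p.
By the pumping lemma, w = xyz with |xy| ≤ p and y is nonempty.
Since the first p symbols of w are all 0's and |xy| ≤ p, y lies entirely in the leading 0-block: y = 0^k for some k with 1 ≤ k ≤ p.
Pump with i = 2: xy^2z = 0^{p+k} 1^p 0^p 1^p, of length 4p+k. Suppose this equals vv. The string starts with 0 and ends with 1, so v does too; thus the boundary between the two copies of v is a 1→0 transition. There is exactly one such transition, at position 2p+k, so |v| = 2p+k and |vv| = 4p+2k ≠ 4p+k since k ≥ 1. So xy^2z ∉ L.
This contradicts the pumping lemma, so L is not regular.

0^{p+k} 1^p 0^p 1^p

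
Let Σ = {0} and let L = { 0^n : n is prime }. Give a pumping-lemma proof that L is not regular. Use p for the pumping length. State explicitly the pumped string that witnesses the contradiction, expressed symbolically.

Suppose for contradiction that L is regular, and let p be the pumping length.
Let q be a prime with q ≥ p+2 (infinitely many primes exist), and take w = 0^q ∈ L with |w| = q ≥ p.
By the pumping lemma, w = xyz with |xy| ≤ p and |y| ≥ 1.
Then y = 0^k for some k with 1 ≤ k ≤ p.
Since 1 ≤ k ≤ p, |xz| = q-k. Pump with i = q+1: |xy^{q+1}z| = (q-k)+(q+1)k = q+qk = q(1+k), which is composite (both factors ≥ 2). So xy^{q+1}z = 0^{q(1+k)} ∉ L.
Contradiction. Therefore L is not regular.

0^{q(1+k)}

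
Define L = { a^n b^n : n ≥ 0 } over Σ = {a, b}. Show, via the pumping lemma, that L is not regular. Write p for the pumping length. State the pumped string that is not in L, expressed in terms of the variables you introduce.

a^{p+k} b^p

Toward a contradiction, assume L is regular with pumping length p.
Let w = a^p b^p ∈ L; note |w| = 2p ≥ p.
By the pumping lemma, w = xyz with |xy| ≤ p and y is nonempty.
Because |xy| ≤ p and w begins with p copies of a, we have y = a^k with 1 ≤ k ≤ p.
Pump with i = 2: xy^2z = a^{p+k} b^p. For this to lie in L we would need p = p+k, which forces k = 0. But k ≥ 1, so xy^2z ∉ L.
Contradiction. Therefore L is not regular.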